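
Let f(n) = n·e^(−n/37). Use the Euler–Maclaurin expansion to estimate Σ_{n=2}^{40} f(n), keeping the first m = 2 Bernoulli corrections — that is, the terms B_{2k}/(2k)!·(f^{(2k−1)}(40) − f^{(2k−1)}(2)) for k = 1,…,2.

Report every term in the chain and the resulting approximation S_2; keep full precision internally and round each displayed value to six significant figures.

∫_2^40 x·e^(−x/37) dx evaluates to 400.608.
Endpoint term: (f(2) + f(40))/2 = (1.89476 + 13.5691)/2 = 7.73195.
Running total after boundary: 408.340.
Order-1 term: 1/12 · (-0.0275050 − 0.896171) = -0.0769730.
Partial sum through k=1: 408.263.
Order-2 term: −1/720 · (0.000475495 − 0.00203867) = 2.17107e-06.

S_2 ≈ 408.263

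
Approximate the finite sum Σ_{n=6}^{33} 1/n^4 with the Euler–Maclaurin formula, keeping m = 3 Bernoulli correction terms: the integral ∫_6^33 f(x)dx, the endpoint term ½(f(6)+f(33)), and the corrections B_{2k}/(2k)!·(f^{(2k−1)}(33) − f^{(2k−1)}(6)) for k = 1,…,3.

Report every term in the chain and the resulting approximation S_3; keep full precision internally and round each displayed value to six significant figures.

S_3 ≈ 0.00196244

The integral term ∫_6^33 1/x^4 dx = 0.00153393.
½[f(6) + f(33)] = ½[0.000771605 + 8.43226e-07] = 0.000386224.
Integral + boundary = 0.00192016.
Order-1 term: 1/12 · (-1.02209e-07 − (-0.000514403)) = 4.28584e-05.
Partial sum through k=1: 0.00196302.
Order-2 term: −1/720 · (-2.81568e-09 − (-0.000428669)) = -5.95370e-07.
Partial sum through k=2: 0.00196242.
Order-3 term: 1/30240 · (-1.44792e-10 − (-0.000666819)) = 2.20509e-08.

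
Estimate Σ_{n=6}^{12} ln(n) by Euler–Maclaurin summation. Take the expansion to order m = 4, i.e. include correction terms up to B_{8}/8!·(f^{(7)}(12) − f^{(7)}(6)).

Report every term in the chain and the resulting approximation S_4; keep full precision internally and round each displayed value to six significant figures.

Integral: ∫_6^12 ln(x) dx = 13.0683.
½[f(6) + f(12)] = ½[1.79176 + 2.48491] = 2.13833.
So far: 15.2067.
Correction k=1: B_{2}/2! · (f^{(1)}(12) − f^{(1)}(6)) = 1/12 · (0.0833333 − 0.166667) = -0.00694444.
Partial sum through k=1: 15.1997.
Correction k=2: B_{4}/4! · (f^{(3)}(12) − f^{(3)}(6)) = −1/720 · (0.00115741 − 0.00925926) = 1.12526e-05.
Partial sum through k=2: 15.1997.
Correction k=3: B_{6}/6! · (f^{(5)}(12) − f^{(5)}(6)) = 1/30240 · (9.64506e-05 − 0.00308642) = -9.88746e-08.
Partial sum through k=3: 15.1997.
Correction k=4: B_{8}/8! · (f^{(7)}(12) − f^{(7)}(6)) = −1/1209600 · (2.00939e-05 − 0.00257202) = 2.10972e-09.

S_4 ≈ 15.1997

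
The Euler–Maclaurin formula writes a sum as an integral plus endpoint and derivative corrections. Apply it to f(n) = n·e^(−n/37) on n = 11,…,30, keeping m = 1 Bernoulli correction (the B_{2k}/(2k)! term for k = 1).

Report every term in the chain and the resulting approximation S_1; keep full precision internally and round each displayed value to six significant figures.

The integral term ∫_11^30 x·e^(−x/37) dx = 217.345.
Endpoint term: (f(11) + f(30))/2 = (8.17105 + 13.3349)/2 = 10.7530.
So far: 228.098.
Order-1 term: 1/12 · (0.0840941 − 0.521984) = -0.0364908.

S_1 ≈ 228.061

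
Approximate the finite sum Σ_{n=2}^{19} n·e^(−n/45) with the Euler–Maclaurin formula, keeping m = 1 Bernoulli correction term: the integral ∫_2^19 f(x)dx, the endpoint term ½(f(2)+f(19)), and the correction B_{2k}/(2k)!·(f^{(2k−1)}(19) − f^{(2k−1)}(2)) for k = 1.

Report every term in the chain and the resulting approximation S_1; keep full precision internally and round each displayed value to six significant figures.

Integral: ∫_2^19 x·e^(−x/45) dx = 134.964.
Boundary: ½(f(2) + f(19)) = ½(1.91306 + 12.4562) = 7.18462.
Integral + boundary = 142.148.
k=1: B_{2}/(2)! × [f^{(1)}(19) − f^{(1)}(2)] = 1/12 × (0.378784 − 0.914016) = -0.0446027.

S_1 ≈ 142.104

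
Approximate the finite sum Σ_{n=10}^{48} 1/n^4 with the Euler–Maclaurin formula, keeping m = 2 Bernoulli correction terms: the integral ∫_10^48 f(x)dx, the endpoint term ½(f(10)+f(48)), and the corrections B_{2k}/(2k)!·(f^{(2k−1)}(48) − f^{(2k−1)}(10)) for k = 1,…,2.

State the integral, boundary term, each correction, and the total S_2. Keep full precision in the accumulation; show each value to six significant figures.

S_2 ≈ 0.000383729

∫_10^48 1/x^4 dx evaluates to 0.000330319.
Boundary: ½(f(10) + f(48)) = ½(0.000100000 + 1.88380e-07) = 5.00942e-05.
Running total after boundary: 0.000380413.
k=1: B_{2}/(2)! × [f^{(1)}(48) − f^{(1)}(10)] = 1/12 × (-1.56983e-08 − (-4.00000e-05)) = 3.33203e-06.
Partial sum through k=1: 0.000383745.
k=2: B_{4}/(4)! × [f^{(3)}(48) − f^{(3)}(10)] = −1/720 × (-2.04406e-10 − (-1.20000e-05)) = -1.66664e-08.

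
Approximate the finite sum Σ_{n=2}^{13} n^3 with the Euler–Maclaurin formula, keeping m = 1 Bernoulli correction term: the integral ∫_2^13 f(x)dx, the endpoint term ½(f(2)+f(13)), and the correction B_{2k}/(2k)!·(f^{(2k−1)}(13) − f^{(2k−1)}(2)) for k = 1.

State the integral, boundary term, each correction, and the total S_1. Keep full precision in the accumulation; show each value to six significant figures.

S_1 ≈ 8280.00

The integral term ∫_2^13 x^3 dx = 7136.25.
½[f(2) + f(13)] = ½[8.00000 + 2197.00] = 1102.50.
So far: 8238.75.
Order-1 term: 1/12 · (507.000 − 12.0000) = 41.2500.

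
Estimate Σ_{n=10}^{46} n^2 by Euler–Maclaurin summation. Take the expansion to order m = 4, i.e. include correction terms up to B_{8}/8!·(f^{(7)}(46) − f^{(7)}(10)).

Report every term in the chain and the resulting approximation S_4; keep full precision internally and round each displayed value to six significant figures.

Integral: ∫_10^46 x^2 dx = 32112.0.
½[f(10) + f(46)] = ½[100.000 + 2116.00] = 1108.00.
So far: 33220.0.
Correction k=1: B_{2}/2! · (f^{(1)}(46) − f^{(1)}(10)) = 1/12 · (92.0000 − 20.0000) = 6.00000.
Partial sum through k=1: 33226.0.
Correction k=2: B_{4}/4! · (f^{(3)}(46) − f^{(3)}(10)) = −1/720 · (0.00000 − 0.00000) = 0.00000.
Partial sum through k=2: 33226.0.
Correction k=3: B_{6}/6! · (f^{(5)}(46) − f^{(5)}(10)) = 1/30240 · (0.00000 − 0.00000) = 0.00000.
Partial sum through k=3: 33226.0.
Correction k=4: B_{8}/8! · (f^{(7)}(46) − f^{(7)}(10)) = −1/1209600 · (0.00000 − 0.00000) = 0.00000.

S_4 ≈ 33226.0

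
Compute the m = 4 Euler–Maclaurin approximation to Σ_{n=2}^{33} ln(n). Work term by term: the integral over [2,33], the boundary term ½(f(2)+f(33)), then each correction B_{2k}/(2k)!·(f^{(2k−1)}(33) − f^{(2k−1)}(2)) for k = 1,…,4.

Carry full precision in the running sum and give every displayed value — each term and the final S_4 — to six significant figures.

The integral term ∫_2^33 ln(x) dx = 82.9985.
Endpoint term: (f(2) + f(33))/2 = (0.693147 + 3.49651)/2 = 2.09483.
So far: 85.0933.
Correction k=1: B_{2}/2! · (f^{(1)}(33) − f^{(1)}(2)) = 1/12 · (0.0303030 − 0.500000) = -0.0391414.
Running total after k=1: 85.0541.
Correction k=2: B_{4}/4! · (f^{(3)}(33) − f^{(3)}(2)) = −1/720 · (5.56529e-05 − 0.250000) = 0.000347145.
Running total after k=2: 85.0545.
Correction k=3: B_{6}/6! · (f^{(5)}(33) − f^{(5)}(2)) = 1/30240 · (6.13256e-07 − 0.750000) = -2.48016e-05.
Running total after k=3: 85.0545.
Correction k=4: B_{8}/8! · (f^{(7)}(33) − f^{(7)}(2)) = −1/1209600 · (1.68941e-08 − 5.62500) = 4.65030e-06.

S_4 ≈ 85.0545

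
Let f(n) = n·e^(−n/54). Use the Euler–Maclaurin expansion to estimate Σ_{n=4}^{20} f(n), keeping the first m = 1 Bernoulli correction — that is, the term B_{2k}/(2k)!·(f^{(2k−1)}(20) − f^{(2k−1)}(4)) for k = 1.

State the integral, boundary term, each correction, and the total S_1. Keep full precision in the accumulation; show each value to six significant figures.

Integral: ∫_4^20 x·e^(−x/54) dx = 149.232.
Endpoint term: (f(4) + f(20))/2 = (3.71441 + 13.8096)/2 = 8.76199.
Running total after boundary: 157.994.
Correction k=1: B_{2}/2! · (f^{(1)}(20) − f^{(1)}(4)) = 1/12 · (0.434746 − 0.859818) = -0.0354226.

S_1 ≈ 157.959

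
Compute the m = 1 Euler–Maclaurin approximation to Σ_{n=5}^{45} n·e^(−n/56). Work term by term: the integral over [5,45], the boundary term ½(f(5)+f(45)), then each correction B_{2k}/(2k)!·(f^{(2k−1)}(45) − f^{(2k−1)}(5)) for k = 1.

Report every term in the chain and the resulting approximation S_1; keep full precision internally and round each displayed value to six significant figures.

The integral term ∫_5^45 x·e^(−x/56) dx = 591.875.
Endpoint term: (f(5) + f(45))/2 = (4.57292 + 20.1477)/2 = 12.3603.
So far: 604.236.
k=1: B_{2}/(2)! × [f^{(1)}(45) − f^{(1)}(5)] = 1/12 × (0.0879464 − 0.832925) = -0.0620815.

S_1 ≈ 604.174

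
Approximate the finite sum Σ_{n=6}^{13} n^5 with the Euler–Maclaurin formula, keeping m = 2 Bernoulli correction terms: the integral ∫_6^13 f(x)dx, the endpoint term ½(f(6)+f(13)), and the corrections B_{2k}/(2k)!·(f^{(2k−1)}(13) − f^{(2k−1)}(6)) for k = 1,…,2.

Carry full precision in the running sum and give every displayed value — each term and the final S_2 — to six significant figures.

S_2 ≈ 997576

Integral: ∫_6^13 x^5 dx = 796692.
Endpoint term: (f(6) + f(13))/2 = (7776.00 + 371293)/2 = 189534.
Running total after boundary: 986227.
Order-1 term: 1/12 · (142805 − 6480.00) = 11360.4.
Running total after k=1: 997587.
Order-2 term: −1/720 · (10140.0 − 2160.00) = -11.0833.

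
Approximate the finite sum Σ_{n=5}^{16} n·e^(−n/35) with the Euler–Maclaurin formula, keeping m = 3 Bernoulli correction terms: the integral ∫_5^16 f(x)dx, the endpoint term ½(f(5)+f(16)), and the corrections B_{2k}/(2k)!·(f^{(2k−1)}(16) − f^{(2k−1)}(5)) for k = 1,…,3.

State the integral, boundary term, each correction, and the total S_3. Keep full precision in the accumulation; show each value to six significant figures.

Integral: ∫_5^16 x·e^(−x/35) dx = 83.5636.
Endpoint term: (f(5) + f(16))/2 = (4.33439 + 10.1294)/2 = 7.23191.
Integral + boundary = 90.7955.
k=1: B_{2}/(2)! × [f^{(1)}(16) − f^{(1)}(5)] = 1/12 × (0.343677 − 0.743038) = -0.0332801.
Partial sum through k=1: 90.7622.
k=2: B_{4}/(4)! × [f^{(3)}(16) − f^{(3)}(5)] = −1/720 × (0.00131417 − 0.00202187) = 9.82922e-07.
Partial sum through k=2: 90.7622.
k=3: B_{6}/(6)! × [f^{(5)}(16) − f^{(5)}(5)] = 1/30240 × (1.91656e-06 − 2.80586e-06) = -2.94082e-11.

S_3 ≈ 90.7622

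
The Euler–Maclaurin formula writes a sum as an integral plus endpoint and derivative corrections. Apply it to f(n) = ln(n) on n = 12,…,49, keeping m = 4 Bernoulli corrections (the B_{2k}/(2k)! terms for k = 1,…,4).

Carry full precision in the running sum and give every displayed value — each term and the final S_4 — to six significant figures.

S_4 ≈ 127.063

The integral term ∫_12^49 ln(x) dx = 123.880.
½[f(12) + f(49)] = ½[2.48491 + 3.89182] = 3.18836.
Running total after boundary: 127.069.
Order-1 term: 1/12 · (0.0204082 − 0.0833333) = -0.00524376.
After k=1: 127.063.
Order-2 term: −1/720 · (1.69997e-05 − 0.00115741) = 1.58390e-06.
After k=2: 127.063.
Order-3 term: 1/30240 · (8.49632e-08 − 9.64506e-05) = -3.18669e-09.
After k=3: 127.063.
Order-4 term: −1/1209600 · (1.06160e-09 − 2.00939e-05) = 1.66111e-11.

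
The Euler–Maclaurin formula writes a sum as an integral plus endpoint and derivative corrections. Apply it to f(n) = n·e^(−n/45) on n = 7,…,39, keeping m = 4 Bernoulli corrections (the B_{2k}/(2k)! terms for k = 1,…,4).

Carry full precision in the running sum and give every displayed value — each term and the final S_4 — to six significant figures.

S_4 ≈ 425.111

The integral term ∫_7^39 x·e^(−x/45) dx = 413.974.
Boundary: ½(f(7) + f(39)) = ½(5.99158 + 16.3937) = 11.1926.
Running total after boundary: 425.167.
k=1: B_{2}/(2)! × [f^{(1)}(39) − f^{(1)}(7)] = 1/12 × (0.0560467 − 0.722793) = -0.0555622.
Running total after k=1: 425.111.
k=2: B_{4}/(4)! × [f^{(3)}(39) − f^{(3)}(7)] = −1/720 × (0.000442838 − 0.00120231) = 1.05482e-06.
Running total after k=2: 425.111.
k=3: B_{6}/(6)! × [f^{(5)}(39) − f^{(5)}(7)] = 1/30240 × (4.23703e-07 − 1.01120e-06) = -1.94278e-11.
Running total after k=3: 425.111.
k=4: B_{8}/(8)! × [f^{(7)}(39) − f^{(7)}(7)] = −1/1209600 × (3.10480e-10 − 7.05515e-10) = 3.26584e-16.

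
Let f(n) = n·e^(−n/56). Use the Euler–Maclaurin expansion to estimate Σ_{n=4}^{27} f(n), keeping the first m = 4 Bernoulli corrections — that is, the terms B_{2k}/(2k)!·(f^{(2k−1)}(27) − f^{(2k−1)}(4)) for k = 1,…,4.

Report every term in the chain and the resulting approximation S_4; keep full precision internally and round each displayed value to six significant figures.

The integral term ∫_4^27 x·e^(−x/56) dx = 258.422.
½[f(4) + f(27)] = ½[3.72425 + 16.6714] = 10.1978.
Running total after boundary: 268.620.
Order-1 term: 1/12 · (0.319755 − 0.864558) = -0.0454002.
After k=1: 268.575.
Order-2 term: −1/720 · (0.000495750 − 0.000869478) = 5.19067e-07.
After k=2: 268.575.
Order-3 term: 1/30240 · (2.83654e-07 − 4.66603e-07) = -6.04993e-12.
After k=3: 268.575.
Order-4 term: −1/1209600 · (1.30492e-10 − 2.09168e-10) = 6.50425e-17.

S_4 ≈ 268.575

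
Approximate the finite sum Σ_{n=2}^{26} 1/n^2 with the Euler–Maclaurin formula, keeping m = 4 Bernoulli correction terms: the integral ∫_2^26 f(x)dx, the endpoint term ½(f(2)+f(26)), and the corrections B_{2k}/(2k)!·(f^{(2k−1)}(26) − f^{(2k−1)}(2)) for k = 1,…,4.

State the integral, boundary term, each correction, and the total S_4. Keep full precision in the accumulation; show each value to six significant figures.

S_4 ≈ 0.607181

Integral: ∫_2^26 1/x^2 dx = 0.461538.
Endpoint term: (f(2) + f(26))/2 = (0.250000 + 0.00147929)/2 = 0.125740.
Integral + boundary = 0.587278.
Order-1 term: 1/12 · (-0.000113792 − (-0.250000)) = 0.0208239.
Running total after k=1: 0.608102.
Order-2 term: −1/720 · (-2.01997e-06 − (-0.750000)) = -0.00104166.
Running total after k=2: 0.607060.
Order-3 term: 1/30240 · (-8.96436e-08 − (-5.62500)) = 0.000186012.
Running total after k=3: 0.607246.
Order-4 term: −1/1209600 · (-7.42609e-09 − (-78.7500)) = -6.51042e-05.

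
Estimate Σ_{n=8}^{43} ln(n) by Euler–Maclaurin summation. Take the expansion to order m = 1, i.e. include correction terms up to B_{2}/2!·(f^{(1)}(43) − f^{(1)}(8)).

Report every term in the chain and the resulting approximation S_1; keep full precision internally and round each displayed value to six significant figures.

∫_8^43 ln(x) dx evaluates to 110.096.
Boundary: ½(f(8) + f(43)) = ½(2.07944 + 3.76120) = 2.92032.
So far: 113.016.
k=1: B_{2}/(2)! × [f^{(1)}(43) − f^{(1)}(8)] = 1/12 × (0.0232558 − 0.125000) = -0.00847868.

S_1 ≈ 113.008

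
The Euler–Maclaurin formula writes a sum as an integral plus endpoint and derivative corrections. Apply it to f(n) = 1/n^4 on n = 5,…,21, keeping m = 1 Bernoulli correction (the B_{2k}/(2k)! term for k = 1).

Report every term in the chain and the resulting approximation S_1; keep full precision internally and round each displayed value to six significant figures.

∫_5^21 1/x^4 dx evaluates to 0.00263067.
Endpoint term: (f(5) + f(21))/2 = (0.00160000 + 5.14189e-06)/2 = 0.000802571.
Integral + boundary = 0.00343324.
k=1: B_{2}/(2)! × [f^{(1)}(21) − f^{(1)}(5)] = 1/12 × (-9.79408e-07 − (-0.00128000)) = 0.000106585.

S_1 ≈ 0.00353983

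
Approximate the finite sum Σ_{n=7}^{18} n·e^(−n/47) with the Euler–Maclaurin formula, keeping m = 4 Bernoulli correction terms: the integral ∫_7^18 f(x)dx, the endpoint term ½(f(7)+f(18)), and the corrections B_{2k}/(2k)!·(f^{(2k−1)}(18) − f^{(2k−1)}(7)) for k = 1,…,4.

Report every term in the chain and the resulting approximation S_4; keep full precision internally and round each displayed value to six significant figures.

∫_7^18 x·e^(−x/47) dx evaluates to 103.819.
Boundary: ½(f(7) + f(18)) = ½(6.03137 + 12.2729) = 9.15213.
Integral + boundary = 112.971.
Order-1 term: 1/12 · (0.420702 − 0.733297) = -0.0260496.
After k=1: 112.945.
Order-2 term: −1/720 · (0.000807767 − 0.00111206) = 4.22632e-07.
After k=2: 112.945.
Order-3 term: 1/30240 · (6.45127e-07 − 8.56571e-07) = -6.99221e-12.
After k=3: 112.945.
Order-4 term: −1/1209600 · (4.18552e-10 − 5.47632e-10) = 1.06713e-16.

S_4 ≈ 112.945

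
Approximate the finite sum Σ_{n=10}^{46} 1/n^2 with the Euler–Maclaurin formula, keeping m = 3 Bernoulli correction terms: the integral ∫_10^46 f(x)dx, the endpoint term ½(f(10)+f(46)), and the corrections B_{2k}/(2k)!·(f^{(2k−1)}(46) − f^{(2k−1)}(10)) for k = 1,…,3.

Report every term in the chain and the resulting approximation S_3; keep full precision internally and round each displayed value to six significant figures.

The integral term ∫_10^46 1/x^2 dx = 0.0782609.
Endpoint term: (f(10) + f(46))/2 = (0.0100000 + 0.000472590)/2 = 0.00523629.
Integral + boundary = 0.0834972.
Correction k=1: B_{2}/2! · (f^{(1)}(46) − f^{(1)}(10)) = 1/12 · (-2.05474e-05 − (-0.00200000)) = 0.000164954.
Running total after k=1: 0.0836621.
Correction k=2: B_{4}/4! · (f^{(3)}(46) − f^{(3)}(10)) = −1/720 · (-1.16526e-07 − (-0.000240000)) = -3.33171e-07.
Running total after k=2: 0.0836618.
Correction k=3: B_{6}/6! · (f^{(5)}(46) − f^{(5)}(10)) = 1/30240 · (-1.65207e-09 − (-7.20000e-05)) = 2.38090e-09.

S_3 ≈ 0.0836618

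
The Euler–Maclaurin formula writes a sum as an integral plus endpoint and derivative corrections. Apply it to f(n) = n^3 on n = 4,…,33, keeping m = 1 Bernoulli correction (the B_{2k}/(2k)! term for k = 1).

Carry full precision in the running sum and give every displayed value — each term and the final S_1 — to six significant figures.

The integral term ∫_4^33 x^3 dx = 296416.
Boundary: ½(f(4) + f(33)) = ½(64.0000 + 35937.0) = 18000.5.
So far: 314417.
Order-1 term: 1/12 · (3267.00 − 48.0000) = 268.250.

S_1 ≈ 314685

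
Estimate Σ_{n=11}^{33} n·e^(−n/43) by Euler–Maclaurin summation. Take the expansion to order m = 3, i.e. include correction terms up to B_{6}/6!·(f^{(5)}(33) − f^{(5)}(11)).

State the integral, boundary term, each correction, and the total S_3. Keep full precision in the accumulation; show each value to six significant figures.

S_3 ≈ 292.768

The integral term ∫_11^33 x·e^(−x/43) dx = 280.890.
Endpoint term: (f(11) + f(33))/2 = (8.51715 + 15.3186)/2 = 11.9179.
Running total after boundary: 292.808.
k=1: B_{2}/(2)! × [f^{(1)}(33) − f^{(1)}(11)] = 1/12 × (0.107953 − 0.576213) = -0.0390216.
Running total after k=1: 292.768.
k=2: B_{4}/(4)! × [f^{(3)}(33) − f^{(3)}(11)] = −1/720 × (0.000560493 − 0.00114915) = 8.17584e-07.
Running total after k=2: 292.768.
k=3: B_{6}/(6)! × [f^{(5)}(33) − f^{(5)}(11)] = 1/30240 × (5.74690e-07 − 1.07446e-06) = -1.65267e-11.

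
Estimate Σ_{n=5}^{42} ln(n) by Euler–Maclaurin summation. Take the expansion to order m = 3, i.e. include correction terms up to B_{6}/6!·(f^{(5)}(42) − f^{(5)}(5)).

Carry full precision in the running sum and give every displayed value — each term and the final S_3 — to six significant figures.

S_3 ≈ 114.594

The integral term ∫_5^42 ln(x) dx = 111.935.
Endpoint term: (f(5) + f(42))/2 = (1.60944 + 3.73767)/2 = 2.67355.
Running total after boundary: 114.608.
Order-1 term: 1/12 · (0.0238095 − 0.200000) = -0.0146825.
Running total after k=1: 114.594.
Order-2 term: −1/720 · (2.69949e-05 − 0.0160000) = 2.21847e-05.
Running total after k=2: 114.594.
Order-3 term: 1/30240 · (1.83639e-07 − 0.00768000) = -2.53962e-07.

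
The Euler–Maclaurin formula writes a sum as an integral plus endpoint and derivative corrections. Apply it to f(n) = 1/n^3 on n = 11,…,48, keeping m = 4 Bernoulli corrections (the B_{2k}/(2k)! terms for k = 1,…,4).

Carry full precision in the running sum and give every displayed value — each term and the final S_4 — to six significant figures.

The integral term ∫_11^48 1/x^3 dx = 0.00391522.
½[f(11) + f(48)] = ½[0.000751315 + 9.04225e-06] = 0.000380179.
Running total after boundary: 0.00429540.
Order-1 term: 1/12 · (-5.65140e-07 − (-0.000204904)) = 1.70282e-05.
After k=1: 0.00431242.
Order-2 term: −1/720 · (-4.90573e-09 − (-3.38684e-05)) = -4.70327e-08.
After k=2: 0.00431238.
Order-3 term: 1/30240 · (-8.94274e-11 − (-1.17560e-05)) = 3.88753e-10.
After k=3: 0.00431238.
Order-4 term: −1/1209600 · (-2.79461e-12 − (-6.99530e-06)) = -5.78315e-12.

S_4 ≈ 0.00431238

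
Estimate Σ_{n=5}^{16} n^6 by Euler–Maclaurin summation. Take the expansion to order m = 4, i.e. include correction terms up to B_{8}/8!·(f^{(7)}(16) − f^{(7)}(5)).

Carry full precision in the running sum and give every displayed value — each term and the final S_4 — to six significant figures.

The integral term ∫_5^16 x^6 dx = 3.83368e+07.
Endpoint term: (f(5) + f(16))/2 = (15625.0 + 1.67772e+07)/2 = 8.39642e+06.
Running total after boundary: 4.67332e+07.
Order-1 term: 1/12 · (6.29146e+06 − 18750.0) = 522726.
After k=1: 4.72559e+07.
Order-2 term: −1/720 · (491520 − 15000.0) = -661.833.
After k=2: 4.72552e+07.
Order-3 term: 1/30240 · (11520.0 − 3600.00) = 0.261905.
After k=3: 4.72552e+07.
Order-4 term: −1/1209600 · (0.00000 − 0.00000) = 0.00000.

S_4 ≈ 4.72552e+07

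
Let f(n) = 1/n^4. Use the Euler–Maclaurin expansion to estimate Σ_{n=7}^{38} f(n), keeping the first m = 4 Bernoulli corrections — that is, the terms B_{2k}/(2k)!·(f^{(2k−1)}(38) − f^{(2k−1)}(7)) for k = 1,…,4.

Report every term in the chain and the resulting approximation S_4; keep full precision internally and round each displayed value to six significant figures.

S_4 ≈ 0.00119386

The integral term ∫_7^38 1/x^4 dx = 0.000965743.
Boundary: ½(f(7) + f(38)) = ½(0.000416493 + 4.79585e-07) = 0.000208486.
Running total after boundary: 0.00117423.
Order-1 term: 1/12 · (-5.04826e-08 − (-0.000237996)) = 1.98288e-05.
Running total after k=1: 0.00119406.
Order-2 term: −1/720 · (-1.04881e-09 − (-0.000145712)) = -2.02376e-07.
Running total after k=2: 0.00119386.
Order-3 term: 1/30240 · (-4.06740e-11 − (-0.000166528)) = 5.50687e-09.
Running total after k=3: 0.00119386.
Order-4 term: −1/1209600 · (-2.53508e-12 − (-0.000305868)) = -2.52867e-10.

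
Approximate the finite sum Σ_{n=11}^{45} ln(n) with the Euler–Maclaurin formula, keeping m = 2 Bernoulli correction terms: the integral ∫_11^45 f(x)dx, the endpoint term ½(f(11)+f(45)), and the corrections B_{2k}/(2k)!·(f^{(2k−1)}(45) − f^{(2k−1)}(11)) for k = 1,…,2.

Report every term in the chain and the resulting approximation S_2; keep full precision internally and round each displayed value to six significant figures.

S_2 ≈ 114.020

∫_11^45 ln(x) dx evaluates to 110.923.
Boundary: ½(f(11) + f(45)) = ½(2.39790 + 3.80666) = 3.10228.
Running total after boundary: 114.025.
k=1: B_{2}/(2)! × [f^{(1)}(45) − f^{(1)}(11)] = 1/12 × (0.0222222 − 0.0909091) = -0.00572391.
Running total after k=1: 114.020.
k=2: B_{4}/(4)! × [f^{(3)}(45) − f^{(3)}(11)] = −1/720 × (2.19479e-05 − 0.00150263) = 2.05650e-06.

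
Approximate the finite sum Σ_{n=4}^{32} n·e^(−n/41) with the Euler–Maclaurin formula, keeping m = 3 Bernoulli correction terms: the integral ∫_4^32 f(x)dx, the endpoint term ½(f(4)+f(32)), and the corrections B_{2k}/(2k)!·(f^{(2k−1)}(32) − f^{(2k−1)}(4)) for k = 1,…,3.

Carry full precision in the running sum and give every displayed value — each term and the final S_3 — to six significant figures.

S_3 ≈ 311.247

∫_4^32 x·e^(−x/41) dx evaluates to 302.162.
Boundary: ½(f(4) + f(32)) = ½(3.62819 + 14.6618) = 9.14501.
Integral + boundary = 311.307.
Correction k=1: B_{2}/2! · (f^{(1)}(32) − f^{(1)}(4)) = 1/12 · (0.100577 − 0.818555) = -0.0598315.
Running total after k=1: 311.247.
Correction k=2: B_{4}/4! · (f^{(3)}(32) − f^{(3)}(4)) = −1/720 · (0.000604962 − 0.00156612) = 1.33494e-06.
Running total after k=2: 311.247.
Correction k=3: B_{6}/6! · (f^{(5)}(32) − f^{(5)}(4)) = 1/30240 · (6.84172e-07 − 1.57364e-06) = -2.94138e-11.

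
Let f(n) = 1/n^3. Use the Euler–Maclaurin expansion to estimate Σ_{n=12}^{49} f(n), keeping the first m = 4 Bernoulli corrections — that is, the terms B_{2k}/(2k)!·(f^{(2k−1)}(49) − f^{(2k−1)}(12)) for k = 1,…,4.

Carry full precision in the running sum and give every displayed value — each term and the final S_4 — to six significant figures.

∫_12^49 1/x^3 dx evaluates to 0.00326398.
Endpoint term: (f(12) + f(49))/2 = (0.000578704 + 8.49986e-06)/2 = 0.000293602.
So far: 0.00355758.
k=1: B_{2}/(2)! × [f^{(1)}(49) − f^{(1)}(12)] = 1/12 × (-5.20400e-07 − (-0.000144676)) = 1.20130e-05.
After k=1: 0.00356959.
k=2: B_{4}/(4)! × [f^{(3)}(49) − f^{(3)}(12)] = −1/720 × (-4.33486e-09 − (-2.00939e-05)) = -2.79021e-08.
After k=2: 0.00356956.
k=3: B_{6}/(6)! × [f^{(5)}(49) − f^{(5)}(12)] = 1/30240 × (-7.58284e-11 − (-5.86071e-06)) = 1.93804e-10.
After k=3: 0.00356956.
k=4: B_{8}/(8)! × [f^{(7)}(49) − f^{(7)}(12)] = −1/1209600 × (-2.27390e-12 − (-2.93036e-06)) = -2.42258e-12.

S_4 ≈ 0.00356956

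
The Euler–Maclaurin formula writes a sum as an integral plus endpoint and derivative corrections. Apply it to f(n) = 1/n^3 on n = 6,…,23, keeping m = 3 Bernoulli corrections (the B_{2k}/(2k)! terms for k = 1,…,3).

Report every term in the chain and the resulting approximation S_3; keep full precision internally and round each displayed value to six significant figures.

The integral term ∫_6^23 1/x^3 dx = 0.0129437.
½[f(6) + f(23)] = ½[0.00462963 + 8.21895e-05] = 0.00235591.
Running total after boundary: 0.0152996.
k=1: B_{2}/(2)! × [f^{(1)}(23) − f^{(1)}(6)] = 1/12 × (-1.07204e-05 − (-0.00231481)) = 0.000192008.
Running total after k=1: 0.0154916.
k=2: B_{4}/(4)! × [f^{(3)}(23) − f^{(3)}(6)] = −1/720 × (-4.05307e-07 − (-0.00128601)) = -1.78556e-06.
Running total after k=2: 0.0154898.
k=3: B_{6}/(6)! × [f^{(5)}(23) − f^{(5)}(6)] = 1/30240 × (-3.21794e-08 − (-0.00150034)) = 4.96135e-08.

S_3 ≈ 0.0154899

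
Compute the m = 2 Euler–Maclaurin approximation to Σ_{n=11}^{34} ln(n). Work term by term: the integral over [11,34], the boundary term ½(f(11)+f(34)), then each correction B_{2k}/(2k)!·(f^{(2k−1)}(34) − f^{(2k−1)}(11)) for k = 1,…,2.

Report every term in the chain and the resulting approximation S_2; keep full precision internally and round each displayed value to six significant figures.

Integral: ∫_11^34 ln(x) dx = 70.5194.
Endpoint term: (f(11) + f(34))/2 = (2.39790 + 3.52636)/2 = 2.96213.
Running total after boundary: 73.4815.
k=1: B_{2}/(2)! × [f^{(1)}(34) − f^{(1)}(11)] = 1/12 × (0.0294118 − 0.0909091) = -0.00512478.
After k=1: 73.4764.
k=2: B_{4}/(4)! × [f^{(3)}(34) − f^{(3)}(11)] = −1/720 × (5.08854e-05 − 0.00150263) = 2.01631e-06.

S_2 ≈ 73.4764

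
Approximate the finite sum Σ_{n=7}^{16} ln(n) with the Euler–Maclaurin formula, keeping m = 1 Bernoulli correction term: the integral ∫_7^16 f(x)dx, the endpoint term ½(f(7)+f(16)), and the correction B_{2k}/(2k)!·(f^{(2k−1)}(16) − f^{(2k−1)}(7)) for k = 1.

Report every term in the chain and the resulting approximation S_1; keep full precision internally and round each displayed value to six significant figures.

∫_7^16 ln(x) dx evaluates to 21.7400.
½[f(7) + f(16)] = ½[1.94591 + 2.77259] = 2.35925.
Running total after boundary: 24.0993.
Correction k=1: B_{2}/2! · (f^{(1)}(16) − f^{(1)}(7)) = 1/12 · (0.0625000 − 0.142857) = -0.00669643.

S_1 ≈ 24.0926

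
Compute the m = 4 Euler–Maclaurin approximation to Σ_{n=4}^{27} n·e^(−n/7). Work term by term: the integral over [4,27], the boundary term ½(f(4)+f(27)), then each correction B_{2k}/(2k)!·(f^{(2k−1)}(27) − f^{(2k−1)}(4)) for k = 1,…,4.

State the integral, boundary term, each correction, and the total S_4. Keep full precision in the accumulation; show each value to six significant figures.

Integral: ∫_4^27 x·e^(−x/7) dx = 38.4548.
½[f(4) + f(27)] = ½[2.25887 + 0.570464] = 1.41467.
So far: 39.8694.
k=1: B_{2}/(2)! × [f^{(1)}(27) − f^{(1)}(4)] = 1/12 × (-0.0603665 − 0.242022) = -0.0251990.
Running total after k=1: 39.8442.
k=2: B_{4}/(4)! × [f^{(3)}(27) − f^{(3)}(4)] = −1/720 × (-0.000369591 − 0.0279889) = 3.93869e-05.
Running total after k=2: 39.8443.
k=3: B_{6}/(6)! × [f^{(5)}(27) − f^{(5)}(4)] = 1/30240 × (1.00569e-05 − 0.00104161) = -3.41121e-08.
Running total after k=3: 39.8443.
k=4: B_{8}/(8)! × [f^{(7)}(27) − f^{(7)}(4)] = −1/1209600 × (5.64418e-07 − 3.08573e-05) = 2.50437e-11.

S_4 ≈ 39.8443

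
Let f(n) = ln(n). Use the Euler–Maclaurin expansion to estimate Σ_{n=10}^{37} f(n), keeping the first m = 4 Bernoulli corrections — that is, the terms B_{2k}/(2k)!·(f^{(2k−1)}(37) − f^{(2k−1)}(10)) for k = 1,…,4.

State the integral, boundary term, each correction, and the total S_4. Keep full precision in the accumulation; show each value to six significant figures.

∫_10^37 ln(x) dx evaluates to 83.5781.
Boundary: ½(f(10) + f(37)) = ½(2.30259 + 3.61092) = 2.95675.
Running total after boundary: 86.5349.
Order-1 term: 1/12 · (0.0270270 − 0.100000) = -0.00608108.
Partial sum through k=1: 86.5288.
Order-2 term: −1/720 · (3.94843e-05 − 0.00200000) = 2.72294e-06.
Partial sum through k=2: 86.5288.
Order-3 term: 1/30240 · (3.46101e-07 − 0.000240000) = -7.92506e-09.
Partial sum through k=3: 86.5288.
Order-4 term: −1/1209600 · (7.58439e-09 − 7.20000e-05) = 5.95175e-11.

S_4 ≈ 86.5288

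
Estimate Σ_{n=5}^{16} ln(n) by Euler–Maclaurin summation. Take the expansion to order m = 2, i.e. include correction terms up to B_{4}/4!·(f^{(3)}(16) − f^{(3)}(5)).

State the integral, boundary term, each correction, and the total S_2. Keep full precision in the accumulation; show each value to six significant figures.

∫_5^16 ln(x) dx evaluates to 25.3142.
Boundary: ½(f(5) + f(16)) = ½(1.60944 + 2.77259) = 2.19101.
So far: 27.5052.
k=1: B_{2}/(2)! × [f^{(1)}(16) − f^{(1)}(5)] = 1/12 × (0.0625000 − 0.200000) = -0.0114583.
After k=1: 27.4938.
k=2: B_{4}/(4)! × [f^{(3)}(16) − f^{(3)}(5)] = −1/720 × (0.000488281 − 0.0160000) = 2.15441e-05.

S_2 ≈ 27.4938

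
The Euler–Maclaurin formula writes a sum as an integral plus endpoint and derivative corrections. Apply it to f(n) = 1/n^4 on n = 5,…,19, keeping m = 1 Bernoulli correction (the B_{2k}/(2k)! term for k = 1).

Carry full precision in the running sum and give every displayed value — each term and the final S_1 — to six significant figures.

Integral: ∫_5^19 1/x^4 dx = 0.00261807.
½[f(5) + f(19)] = ½[0.00160000 + 7.67336e-06] = 0.000803837.
Integral + boundary = 0.00342191.
Order-1 term: 1/12 · (-1.61544e-06 − (-0.00128000)) = 0.000106532.

S_1 ≈ 0.00352844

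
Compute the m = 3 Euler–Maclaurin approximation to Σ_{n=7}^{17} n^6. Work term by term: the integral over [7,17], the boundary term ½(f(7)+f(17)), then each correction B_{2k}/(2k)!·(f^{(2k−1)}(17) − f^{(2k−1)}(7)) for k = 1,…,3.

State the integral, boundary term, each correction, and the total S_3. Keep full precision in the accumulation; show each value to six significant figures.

Integral: ∫_7^17 x^6 dx = 5.85022e+07.
Endpoint term: (f(7) + f(17))/2 = (117649 + 2.41376e+07)/2 = 1.21276e+07.
So far: 7.06298e+07.
Order-1 term: 1/12 · (8.51914e+06 − 100842) = 701525.
Running total after k=1: 7.13313e+07.
Order-2 term: −1/720 · (589560 − 41160.0) = -761.667.
Running total after k=2: 7.13305e+07.
Order-3 term: 1/30240 · (12240.0 − 5040.00) = 0.238095.

S_3 ≈ 7.13305e+07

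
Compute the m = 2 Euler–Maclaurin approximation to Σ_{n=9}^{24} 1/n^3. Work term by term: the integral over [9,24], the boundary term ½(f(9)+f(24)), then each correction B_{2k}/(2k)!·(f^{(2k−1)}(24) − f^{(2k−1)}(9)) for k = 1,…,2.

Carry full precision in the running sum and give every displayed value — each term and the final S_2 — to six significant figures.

The integral term ∫_9^24 1/x^3 dx = 0.00530478.
½[f(9) + f(24)] = ½[0.00137174 + 7.23380e-05] = 0.000722040.
Running total after boundary: 0.00602682.
k=1: B_{2}/(2)! × [f^{(1)}(24) − f^{(1)}(9)] = 1/12 × (-9.04225e-06 − (-0.000457247)) = 3.73504e-05.
After k=1: 0.00606417.
k=2: B_{4}/(4)! × [f^{(3)}(24) − f^{(3)}(9)] = −1/720 × (-3.13967e-07 − (-0.000112901)) = -1.56370e-07.

S_2 ≈ 0.00606402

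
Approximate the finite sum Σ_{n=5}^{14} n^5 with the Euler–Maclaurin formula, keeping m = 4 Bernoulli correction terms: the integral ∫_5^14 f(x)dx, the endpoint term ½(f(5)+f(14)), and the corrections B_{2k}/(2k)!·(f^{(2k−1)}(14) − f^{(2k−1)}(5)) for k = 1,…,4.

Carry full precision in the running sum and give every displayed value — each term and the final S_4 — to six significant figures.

S_4 ≈ 1.53852e+06

Integral: ∫_5^14 x^5 dx = 1.25232e+06.
Endpoint term: (f(5) + f(14))/2 = (3125.00 + 537824)/2 = 270474.
Integral + boundary = 1.52279e+06.
k=1: B_{2}/(2)! × [f^{(1)}(14) − f^{(1)}(5)] = 1/12 × (192080 − 3125.00) = 15746.2.
Running total after k=1: 1.53854e+06.
k=2: B_{4}/(4)! × [f^{(3)}(14) − f^{(3)}(5)] = −1/720 × (11760.0 − 1500.00) = -14.2500.
Running total after k=2: 1.53852e+06.
k=3: B_{6}/(6)! × [f^{(5)}(14) − f^{(5)}(5)] = 1/30240 × (120.000 − 120.000) = 0.00000.
Running total after k=3: 1.53852e+06.
k=4: B_{8}/(8)! × [f^{(7)}(14) − f^{(7)}(5)] = −1/1209600 × (0.00000 − 0.00000) = 0.00000.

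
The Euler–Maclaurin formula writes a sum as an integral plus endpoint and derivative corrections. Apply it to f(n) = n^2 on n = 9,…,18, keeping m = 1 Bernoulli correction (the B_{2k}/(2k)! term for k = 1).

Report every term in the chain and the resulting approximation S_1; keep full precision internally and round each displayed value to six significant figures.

S_1 ≈ 1905.00

Integral: ∫_9^18 x^2 dx = 1701.00.
Boundary: ½(f(9) + f(18)) = ½(81.0000 + 324.000) = 202.500.
So far: 1903.50.
Order-1 term: 1/12 · (36.0000 − 18.0000) = 1.50000.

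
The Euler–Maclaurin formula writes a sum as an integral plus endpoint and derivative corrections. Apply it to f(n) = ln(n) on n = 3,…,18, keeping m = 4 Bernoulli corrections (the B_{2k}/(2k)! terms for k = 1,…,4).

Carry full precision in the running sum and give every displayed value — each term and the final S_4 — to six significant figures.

S_4 ≈ 35.7023

Integral: ∫_3^18 ln(x) dx = 33.7309.
Endpoint term: (f(3) + f(18))/2 = (1.09861 + 2.89037)/2 = 1.99449.
Running total after boundary: 35.7253.
Correction k=1: B_{2}/2! · (f^{(1)}(18) − f^{(1)}(3)) = 1/12 · (0.0555556 − 0.333333) = -0.0231481.
Partial sum through k=1: 35.7022.
Correction k=2: B_{4}/4! · (f^{(3)}(18) − f^{(3)}(3)) = −1/720 · (0.000342936 − 0.0740741) = 0.000102404.
Partial sum through k=2: 35.7023.
Correction k=3: B_{6}/6! · (f^{(5)}(18) − f^{(5)}(3)) = 1/30240 · (1.27013e-05 − 0.0987654) = -3.26563e-06.
Partial sum through k=3: 35.7023.
Correction k=4: B_{8}/8! · (f^{(7)}(18) − f^{(7)}(3)) = −1/1209600 · (1.17605e-06 − 0.329218) = 2.72170e-07.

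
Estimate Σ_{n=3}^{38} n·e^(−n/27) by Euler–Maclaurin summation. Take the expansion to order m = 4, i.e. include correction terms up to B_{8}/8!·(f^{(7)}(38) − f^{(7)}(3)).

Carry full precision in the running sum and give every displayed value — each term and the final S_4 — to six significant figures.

S_4 ≈ 301.155

∫_3^38 x·e^(−x/27) dx evaluates to 295.236.
Boundary: ½(f(3) + f(38)) = ½(2.68452 + 9.30153) = 5.99302.
So far: 301.229.
Order-1 term: 1/12 · (-0.0997240 − 0.795413) = -0.0745947.
Running total after k=1: 301.155.
Order-2 term: −1/720 · (0.000534746 − 0.00354608) = 4.18241e-06.
Running total after k=2: 301.155.
Order-3 term: 1/30240 · (1.65472e-06 − 8.23190e-06) = -2.17500e-10.
Running total after k=3: 301.155.
Order-4 term: −1/1209600 · (3.53347e-09 − 1.59115e-08) = 1.02332e-14.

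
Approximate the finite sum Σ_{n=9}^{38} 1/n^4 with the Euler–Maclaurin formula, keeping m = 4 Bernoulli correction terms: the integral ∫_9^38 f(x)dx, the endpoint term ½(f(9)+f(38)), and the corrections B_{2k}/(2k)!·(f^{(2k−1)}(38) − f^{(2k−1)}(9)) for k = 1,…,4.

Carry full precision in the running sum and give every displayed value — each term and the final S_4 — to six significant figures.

The integral term ∫_9^38 1/x^4 dx = 0.000451173.
½[f(9) + f(38)] = ½[0.000152416 + 4.79585e-07] = 7.64477e-05.
Running total after boundary: 0.000527620.
k=1: B_{2}/(2)! × [f^{(1)}(38) − f^{(1)}(9)] = 1/12 × (-5.04826e-08 − (-6.77404e-05)) = 5.64082e-06.
Running total after k=1: 0.000533261.
k=2: B_{4}/(4)! × [f^{(3)}(38) − f^{(3)}(9)] = −1/720 × (-1.04881e-09 − (-2.50890e-05)) = -3.48444e-08.
Running total after k=2: 0.000533226.
k=3: B_{6}/(6)! × [f^{(5)}(38) − f^{(5)}(9)] = 1/30240 × (-4.06740e-11 − (-1.73455e-05)) = 5.73593e-10.
Running total after k=3: 0.000533227.
k=4: B_{8}/(8)! × [f^{(7)}(38) − f^{(7)}(9)] = −1/1209600 × (-2.53508e-12 − (-1.92728e-05)) = -1.59332e-11.

S_4 ≈ 0.000533227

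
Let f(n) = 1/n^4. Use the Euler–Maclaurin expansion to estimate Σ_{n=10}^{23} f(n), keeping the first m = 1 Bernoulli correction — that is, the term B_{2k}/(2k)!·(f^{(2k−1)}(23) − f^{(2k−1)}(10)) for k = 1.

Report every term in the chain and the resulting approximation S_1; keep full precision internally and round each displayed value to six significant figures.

∫_10^23 1/x^4 dx evaluates to 0.000305937.
½[f(10) + f(23)] = ½[0.000100000 + 3.57346e-06] = 5.17867e-05.
So far: 0.000357724.
Order-1 term: 1/12 · (-6.21471e-07 − (-4.00000e-05)) = 3.28154e-06.

S_1 ≈ 0.000361005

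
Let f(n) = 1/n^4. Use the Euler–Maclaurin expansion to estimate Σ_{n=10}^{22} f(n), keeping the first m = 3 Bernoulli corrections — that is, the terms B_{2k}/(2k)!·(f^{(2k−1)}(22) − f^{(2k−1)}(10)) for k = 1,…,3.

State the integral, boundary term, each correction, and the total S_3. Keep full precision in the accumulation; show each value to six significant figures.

S_3 ≈ 0.000357415

The integral term ∫_10^22 1/x^4 dx = 0.000302029.
½[f(10) + f(22)] = ½[0.000100000 + 4.26883e-06] = 5.21344e-05.
So far: 0.000354163.
Correction k=1: B_{2}/2! · (f^{(1)}(22) − f^{(1)}(10)) = 1/12 · (-7.76152e-07 − (-4.00000e-05)) = 3.26865e-06.
Partial sum through k=1: 0.000357432.
Correction k=2: B_{4}/4! · (f^{(3)}(22) − f^{(3)}(10)) = −1/720 · (-4.81086e-08 − (-1.20000e-05)) = -1.65998e-08.
Partial sum through k=2: 0.000357415.
Correction k=3: B_{6}/6! · (f^{(5)}(22) − f^{(5)}(10)) = 1/30240 · (-5.56628e-09 − (-6.72000e-06)) = 2.22038e-10.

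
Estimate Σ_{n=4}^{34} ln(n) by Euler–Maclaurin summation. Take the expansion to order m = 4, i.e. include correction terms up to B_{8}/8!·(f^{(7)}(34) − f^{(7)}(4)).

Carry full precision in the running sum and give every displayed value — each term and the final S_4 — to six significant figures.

The integral term ∫_4^34 ln(x) dx = 84.3511.
Endpoint term: (f(4) + f(34))/2 = (1.38629 + 3.52636)/2 = 2.45633.
Running total after boundary: 86.8074.
k=1: B_{2}/(2)! × [f^{(1)}(34) − f^{(1)}(4)] = 1/12 × (0.0294118 − 0.250000) = -0.0183824.
Running total after k=1: 86.7890.
k=2: B_{4}/(4)! × [f^{(3)}(34) − f^{(3)}(4)] = −1/720 × (5.08854e-05 − 0.0312500) = 4.33321e-05.
Running total after k=2: 86.7891.
k=3: B_{6}/(6)! × [f^{(5)}(34) − f^{(5)}(4)] = 1/30240 × (5.28222e-07 − 0.0234375) = -7.75032e-07.
Running total after k=3: 86.7891.
k=4: B_{8}/(8)! × [f^{(7)}(34) − f^{(7)}(4)] = −1/1209600 × (1.37082e-08 − 0.0439453) = 3.63304e-08.

S_4 ≈ 86.7891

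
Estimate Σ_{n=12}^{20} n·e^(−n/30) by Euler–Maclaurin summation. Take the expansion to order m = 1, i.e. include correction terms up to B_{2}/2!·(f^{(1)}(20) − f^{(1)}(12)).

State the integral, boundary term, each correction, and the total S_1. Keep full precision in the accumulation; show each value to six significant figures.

The integral term ∫_12^20 x·e^(−x/30) dx = 74.4776.
Endpoint term: (f(12) + f(20))/2 = (8.04384 + 10.2683)/2 = 9.15609.
Integral + boundary = 83.6337.
Correction k=1: B_{2}/2! · (f^{(1)}(20) − f^{(1)}(12)) = 1/12 · (0.171139 − 0.402192) = -0.0192544.

S_1 ≈ 83.6144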